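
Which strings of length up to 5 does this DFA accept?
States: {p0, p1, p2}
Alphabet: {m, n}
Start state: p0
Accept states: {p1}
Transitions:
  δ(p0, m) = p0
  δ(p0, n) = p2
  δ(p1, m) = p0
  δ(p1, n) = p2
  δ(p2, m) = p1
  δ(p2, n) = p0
nm, mnm, mmnm, nmnm, nnnm, mmmnm, mnmnm, mnnnm, nmmnm, nnmnm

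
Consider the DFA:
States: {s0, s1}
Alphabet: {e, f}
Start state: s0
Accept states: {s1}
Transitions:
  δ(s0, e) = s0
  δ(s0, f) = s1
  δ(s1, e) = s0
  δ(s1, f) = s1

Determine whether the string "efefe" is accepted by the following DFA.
Processing string "efefe":
  s0 --e--> s0
  s0 --f--> s1
  s1 --e--> s0
  s0 --f--> s1
  s1 --e--> s0
Final state: s0
Accept states: {s1}
No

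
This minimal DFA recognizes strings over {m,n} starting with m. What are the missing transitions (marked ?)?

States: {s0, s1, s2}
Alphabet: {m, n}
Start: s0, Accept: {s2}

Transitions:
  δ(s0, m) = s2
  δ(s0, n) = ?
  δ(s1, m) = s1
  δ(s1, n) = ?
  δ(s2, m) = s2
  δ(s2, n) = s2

From the language and accept set, identify what each state tracks — s0: no input read; s1: started with n (dead); s2: started with m.
Each missing δ(q, a) is the state matching the new tracked value after reading a.
δ(s0, n) = s1; δ(s1, n) = s1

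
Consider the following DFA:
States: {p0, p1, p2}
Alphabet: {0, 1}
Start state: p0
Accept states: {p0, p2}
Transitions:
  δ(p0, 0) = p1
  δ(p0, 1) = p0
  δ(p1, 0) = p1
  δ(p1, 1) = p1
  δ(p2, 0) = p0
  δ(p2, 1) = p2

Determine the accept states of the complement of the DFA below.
Complement accept states = All states \ Original accept states
= {p0, p1, p2} \ {p0, p2}
{p1}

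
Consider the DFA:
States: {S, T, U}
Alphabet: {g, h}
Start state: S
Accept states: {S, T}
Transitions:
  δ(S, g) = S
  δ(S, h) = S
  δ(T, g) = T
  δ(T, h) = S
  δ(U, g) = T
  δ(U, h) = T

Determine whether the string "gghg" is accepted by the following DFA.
Processing string "gghg":
  S --g--> S
  S --g--> S
  S --h--> S
  S --g--> S
Final state: S
Accept states: {S, T}
Yes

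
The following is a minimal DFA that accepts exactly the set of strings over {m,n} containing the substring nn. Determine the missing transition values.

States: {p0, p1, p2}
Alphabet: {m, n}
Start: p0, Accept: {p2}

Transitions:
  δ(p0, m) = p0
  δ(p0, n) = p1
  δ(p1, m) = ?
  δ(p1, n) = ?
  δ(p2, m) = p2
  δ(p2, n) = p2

From the language and accept set, identify what each state tracks — p0: no progress toward nn; p1: one trailing n; p2: substring nn seen.
Each missing δ(q, a) is the state matching the new tracked value after reading a.
δ(p1, m) = p0; δ(p1, n) = p2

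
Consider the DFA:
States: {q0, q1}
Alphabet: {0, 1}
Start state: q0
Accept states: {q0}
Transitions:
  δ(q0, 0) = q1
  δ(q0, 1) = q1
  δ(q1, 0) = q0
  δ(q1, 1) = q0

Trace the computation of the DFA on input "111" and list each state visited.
read '1': q0 → q1
  read '1': q1 → q0
  read '1': q0 → q1
q0 -> q1 -> q0 -> q1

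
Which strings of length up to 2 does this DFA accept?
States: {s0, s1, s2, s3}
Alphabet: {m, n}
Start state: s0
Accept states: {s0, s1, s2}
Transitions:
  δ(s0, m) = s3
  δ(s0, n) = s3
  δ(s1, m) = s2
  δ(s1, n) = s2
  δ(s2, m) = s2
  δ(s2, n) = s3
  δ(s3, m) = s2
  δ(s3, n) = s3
ε, mm, nm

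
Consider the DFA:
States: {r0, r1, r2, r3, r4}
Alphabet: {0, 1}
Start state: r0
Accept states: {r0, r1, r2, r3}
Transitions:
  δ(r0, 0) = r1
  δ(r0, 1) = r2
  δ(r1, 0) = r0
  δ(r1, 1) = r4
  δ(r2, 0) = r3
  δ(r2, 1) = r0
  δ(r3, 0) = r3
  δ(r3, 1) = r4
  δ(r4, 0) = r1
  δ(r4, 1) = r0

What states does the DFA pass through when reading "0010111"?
read '0': r0 → r1
  read '0': r1 → r0
  read '1': r0 → r2
  read '0': r2 → r3
  read '1': r3 → r4
  read '1': r4 → r0
  read '1': r0 → r2
r0 -> r1 -> r0 -> r2 -> r3 -> r4 -> r0 -> r2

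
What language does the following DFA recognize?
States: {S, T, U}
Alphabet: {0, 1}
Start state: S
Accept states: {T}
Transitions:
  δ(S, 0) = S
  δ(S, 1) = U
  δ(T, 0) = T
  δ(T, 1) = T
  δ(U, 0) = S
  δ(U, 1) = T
Testing a few strings:
  '01' → reject
  '0' → reject
  '11' → accept
  '0110' → accept
State roles: S=no progress toward 11; T=substring 11 seen; U=one trailing 1
All binary strings containing the substring 11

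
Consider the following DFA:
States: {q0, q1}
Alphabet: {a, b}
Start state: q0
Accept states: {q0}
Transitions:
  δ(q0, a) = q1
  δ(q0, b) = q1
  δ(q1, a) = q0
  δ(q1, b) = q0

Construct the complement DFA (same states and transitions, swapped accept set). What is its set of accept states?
Complement accept states = All states \ Original accept states
= {q0, q1} \ {q0}
{q1}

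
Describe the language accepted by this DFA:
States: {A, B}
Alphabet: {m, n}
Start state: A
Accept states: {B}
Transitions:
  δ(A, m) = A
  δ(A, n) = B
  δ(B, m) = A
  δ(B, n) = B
Testing a few strings:
  'mm' → reject
  'm' → reject
  'nmm' → reject
State roles: A=last symbol not n; B=last symbol is n
All strings over {m,n} ending with n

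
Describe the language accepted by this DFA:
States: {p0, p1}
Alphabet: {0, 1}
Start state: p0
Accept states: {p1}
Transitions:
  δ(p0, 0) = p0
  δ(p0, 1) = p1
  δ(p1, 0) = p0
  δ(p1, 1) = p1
Testing a few strings:
  '11' → accept
  '010' → reject
  '1' → accept
  '0' → reject
State roles: p0=last symbol not 1; p1=last symbol is 1
All binary strings ending with 1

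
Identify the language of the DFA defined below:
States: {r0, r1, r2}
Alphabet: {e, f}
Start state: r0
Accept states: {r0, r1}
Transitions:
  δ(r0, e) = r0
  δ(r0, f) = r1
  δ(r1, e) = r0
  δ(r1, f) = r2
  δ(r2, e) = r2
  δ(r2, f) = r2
Testing a few strings:
  'ef' → accept
  'eef' → accept
  'fff' → reject
  'ffef' → reject
State roles: r0=last symbol not f (ok); r1=last symbol f (ok); r2=saw ff (dead)
All strings over {e,f} with no two consecutive f's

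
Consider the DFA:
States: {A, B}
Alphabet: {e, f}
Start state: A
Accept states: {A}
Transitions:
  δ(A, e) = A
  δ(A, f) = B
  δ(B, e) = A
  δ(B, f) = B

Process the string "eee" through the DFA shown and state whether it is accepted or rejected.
Processing string "eee":
  A --e--> A
  A --e--> A
  A --e--> A
Final state: A
Accept states: {A}
Yes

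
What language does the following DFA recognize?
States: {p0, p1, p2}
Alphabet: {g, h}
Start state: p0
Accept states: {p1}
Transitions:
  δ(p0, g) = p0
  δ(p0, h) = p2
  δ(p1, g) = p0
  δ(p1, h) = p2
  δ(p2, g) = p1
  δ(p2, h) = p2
Testing a few strings:
  'h' → reject
  'gh' → reject
  'hhg' → accept
  'hg' → accept
State roles: p0=no suffix match; p1=suffix is hg; p2=one trailing h
All strings over {g,h} ending with hg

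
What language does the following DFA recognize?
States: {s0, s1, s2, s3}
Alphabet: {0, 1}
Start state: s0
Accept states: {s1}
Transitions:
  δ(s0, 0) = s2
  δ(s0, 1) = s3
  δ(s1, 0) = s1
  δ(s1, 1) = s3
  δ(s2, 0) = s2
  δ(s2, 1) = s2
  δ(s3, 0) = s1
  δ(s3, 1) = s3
Testing a few strings:
  '1000' → accept
  '1011' → reject
  '110' → accept
  '111' → reject
State roles: s0=no input read; s1=started with 1, last symbol 0; s2=started with 0 (dead); s3=started with 1, last symbol 1
All binary strings that start with 1 and end with 0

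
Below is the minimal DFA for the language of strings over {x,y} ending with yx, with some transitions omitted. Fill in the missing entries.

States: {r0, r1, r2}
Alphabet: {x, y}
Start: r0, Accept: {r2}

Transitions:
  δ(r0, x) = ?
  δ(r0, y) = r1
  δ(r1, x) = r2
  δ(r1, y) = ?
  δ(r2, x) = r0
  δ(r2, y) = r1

From the language and accept set, identify what each state tracks — r0: no suffix match; r1: one trailing y; r2: suffix is yx.
Each missing δ(q, a) is the state matching the new tracked value after reading a.
δ(r0, x) = r0; δ(r1, y) = r1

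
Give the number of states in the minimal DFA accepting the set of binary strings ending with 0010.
By Myhill–Nerode, count the distinguishable equivalence classes: 5 classes — one per longest suffix of the input that is a prefix of '0010' (lengths 0 through 4); only the length-4 class is accepting.
5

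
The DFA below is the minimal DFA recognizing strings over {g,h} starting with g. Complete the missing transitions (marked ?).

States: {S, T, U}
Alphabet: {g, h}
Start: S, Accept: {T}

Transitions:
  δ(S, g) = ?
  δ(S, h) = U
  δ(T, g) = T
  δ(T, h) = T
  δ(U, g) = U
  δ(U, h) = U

From the language and accept set, identify what each state tracks — S: no input read; T: started with g; U: started with h (dead).
Each missing δ(q, a) is the state matching the new tracked value after reading a.
δ(S, g) = T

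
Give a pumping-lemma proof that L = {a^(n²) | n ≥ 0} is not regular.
Assume L is regular with pumping length p. Idea: pumping adds a fixed amount, but gaps between consecutive squares grow.
Choose s = a^(p²) (length p² ≥ p). By the pumping lemma, s = xyz with |xy| ≤ p, |y| > 0, so |y| = k with 1 ≤ k ≤ p. Then |xy²z| = p²+k. Since p² < p²+k ≤ p²+p < (p+1)², the length p²+k lies strictly between consecutive squares, so it is not a perfect square and xy²z ∉ L.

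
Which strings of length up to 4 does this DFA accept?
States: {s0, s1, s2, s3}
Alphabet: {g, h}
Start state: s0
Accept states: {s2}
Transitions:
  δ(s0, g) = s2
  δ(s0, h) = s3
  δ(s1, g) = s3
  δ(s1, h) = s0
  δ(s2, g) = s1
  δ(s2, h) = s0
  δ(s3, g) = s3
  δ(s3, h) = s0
g, ghg, hhg, gghg, hghg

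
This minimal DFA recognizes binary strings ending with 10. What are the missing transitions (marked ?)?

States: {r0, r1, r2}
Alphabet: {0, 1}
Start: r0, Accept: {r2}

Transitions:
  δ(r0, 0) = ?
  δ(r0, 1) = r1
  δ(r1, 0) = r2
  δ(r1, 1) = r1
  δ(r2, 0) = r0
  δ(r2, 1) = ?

From the language and accept set, identify what each state tracks — r0: no suffix match; r1: one trailing 1; r2: suffix is 10.
Each missing δ(q, a) is the state matching the new tracked value after reading a.
δ(r0, 0) = r0; δ(r2, 1) = r1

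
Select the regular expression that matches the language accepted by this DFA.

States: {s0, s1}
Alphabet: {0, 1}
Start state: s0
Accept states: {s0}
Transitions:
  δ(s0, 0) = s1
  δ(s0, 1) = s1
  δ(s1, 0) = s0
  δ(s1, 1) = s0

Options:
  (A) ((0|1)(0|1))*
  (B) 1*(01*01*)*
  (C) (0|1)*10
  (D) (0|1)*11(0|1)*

Check each option against the DFA on short strings; one disagreement eliminates an option:
  (A) ((0|1)(0|1))*: agrees with the DFA on every string of length ≤ 6
  (B) 1*(01*01*)*: on '1' the DFA goes s0 → s1 and rejects (s1 ∉ Accept), but the regex matches it → eliminate
  (C) (0|1)*10: on ε the DFA stays in s0 and accepts (s0 ∈ Accept), but the regex does not match it → eliminate
  (D) (0|1)*11(0|1)*: on ε the DFA stays in s0 and accepts (s0 ∈ Accept), but the regex does not match it → eliminate
Only (A) is consistent with the DFA.
(A) ((0|1)(0|1))*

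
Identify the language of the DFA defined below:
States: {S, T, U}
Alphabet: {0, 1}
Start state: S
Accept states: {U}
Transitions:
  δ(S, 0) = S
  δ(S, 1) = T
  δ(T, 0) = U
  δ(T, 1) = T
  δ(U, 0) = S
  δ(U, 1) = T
Testing a few strings:
  '0' → reject
  '11' → reject
  '011' → reject
  '111' → reject
State roles: S=no suffix match; T=one trailing 1; U=suffix is 10
All binary strings ending with 10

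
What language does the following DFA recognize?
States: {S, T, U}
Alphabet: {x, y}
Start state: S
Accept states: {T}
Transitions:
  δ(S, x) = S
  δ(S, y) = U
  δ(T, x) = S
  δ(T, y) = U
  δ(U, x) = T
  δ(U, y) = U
Testing a few strings:
  'yyy' → reject
  'x' → reject
  'y' → reject
  'xx' → reject
State roles: S=no suffix match; T=suffix is yx; U=one trailing y
All strings over {x,y} ending with yx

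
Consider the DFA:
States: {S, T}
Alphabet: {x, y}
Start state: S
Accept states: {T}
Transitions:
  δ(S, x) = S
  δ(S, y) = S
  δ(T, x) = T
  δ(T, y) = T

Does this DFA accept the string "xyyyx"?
Processing string "xyyyx":
  S --x--> S
  S --y--> S
  S --y--> S
  S --y--> S
  S --x--> S
Final state: S
Accept states: {T}
No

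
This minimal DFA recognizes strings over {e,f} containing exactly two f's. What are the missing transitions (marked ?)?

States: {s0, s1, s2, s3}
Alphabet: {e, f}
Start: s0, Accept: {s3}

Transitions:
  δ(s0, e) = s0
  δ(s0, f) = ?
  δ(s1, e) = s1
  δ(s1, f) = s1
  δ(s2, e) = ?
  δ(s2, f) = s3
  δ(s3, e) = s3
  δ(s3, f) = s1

From the language and accept set, identify what each state tracks — s0: zero f's; s1: ≥ three f's (dead); s2: one f; s3: two f's.
Each missing δ(q, a) is the state matching the new tracked value after reading a.
δ(s0, f) = s2; δ(s2, e) = s2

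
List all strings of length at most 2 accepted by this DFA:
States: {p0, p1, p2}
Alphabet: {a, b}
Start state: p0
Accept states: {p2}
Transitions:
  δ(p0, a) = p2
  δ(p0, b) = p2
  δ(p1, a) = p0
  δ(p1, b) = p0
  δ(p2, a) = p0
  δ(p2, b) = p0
a, b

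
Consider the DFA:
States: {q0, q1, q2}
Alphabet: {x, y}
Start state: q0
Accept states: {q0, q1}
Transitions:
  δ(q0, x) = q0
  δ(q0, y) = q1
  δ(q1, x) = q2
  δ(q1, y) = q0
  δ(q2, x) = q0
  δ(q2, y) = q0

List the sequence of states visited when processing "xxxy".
read 'x': q0 → q0
  read 'x': q0 → q0
  read 'x': q0 → q0
  read 'y': q0 → q1
q0 -> q0 -> q0 -> q0 -> q1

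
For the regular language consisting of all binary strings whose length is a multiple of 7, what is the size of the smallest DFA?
By Myhill–Nerode, count the distinguishable equivalence classes: 7 classes — one per residue of the length mod 7; class i is distinguished from class j by any string of length (7 − i) mod 7.
7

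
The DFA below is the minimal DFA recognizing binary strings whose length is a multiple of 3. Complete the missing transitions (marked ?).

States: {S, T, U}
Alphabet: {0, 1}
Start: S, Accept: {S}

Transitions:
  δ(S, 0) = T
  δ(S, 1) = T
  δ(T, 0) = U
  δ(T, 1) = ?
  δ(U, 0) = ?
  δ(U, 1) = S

From the language and accept set, identify what each state tracks — S: length ≡ 0 (mod 3); T: length ≡ 1 (mod 3); U: length ≡ 2 (mod 3).
Each missing δ(q, a) is the state matching the new tracked value after reading a.
δ(T, 1) = U; δ(U, 0) = S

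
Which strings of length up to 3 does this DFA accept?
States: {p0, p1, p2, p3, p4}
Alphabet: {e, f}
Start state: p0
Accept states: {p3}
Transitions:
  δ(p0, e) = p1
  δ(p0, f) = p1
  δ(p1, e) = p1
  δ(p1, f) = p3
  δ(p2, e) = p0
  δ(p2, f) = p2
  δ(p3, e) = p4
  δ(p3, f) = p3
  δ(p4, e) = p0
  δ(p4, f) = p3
ef, ff, eef, eff, fef, fff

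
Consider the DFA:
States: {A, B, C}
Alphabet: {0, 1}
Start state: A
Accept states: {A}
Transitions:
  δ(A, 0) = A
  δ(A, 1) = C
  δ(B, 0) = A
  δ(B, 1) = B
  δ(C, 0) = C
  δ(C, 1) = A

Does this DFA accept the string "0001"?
Processing string "0001":
  A --0--> A
  A --0--> A
  A --0--> A
  A --1--> C
Final state: C
Accept states: {A}
No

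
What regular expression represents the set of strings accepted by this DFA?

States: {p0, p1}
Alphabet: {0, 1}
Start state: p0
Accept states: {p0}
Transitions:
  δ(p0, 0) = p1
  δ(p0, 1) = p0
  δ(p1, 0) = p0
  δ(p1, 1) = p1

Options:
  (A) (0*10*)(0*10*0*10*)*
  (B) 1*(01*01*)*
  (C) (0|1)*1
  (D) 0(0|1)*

Check each option against the DFA on short strings; one disagreement eliminates an option:
  (A) (0*10*)(0*10*0*10*)*: on ε the DFA stays in p0 and accepts (p0 ∈ Accept), but the regex does not match it → eliminate
  (B) 1*(01*01*)*: agrees with the DFA on every string of length ≤ 6
  (C) (0|1)*1: on ε the DFA stays in p0 and accepts (p0 ∈ Accept), but the regex does not match it → eliminate
  (D) 0(0|1)*: on ε the DFA stays in p0 and accepts (p0 ∈ Accept), but the regex does not match it → eliminate
Only (B) is consistent with the DFA.
(B) 1*(01*01*)*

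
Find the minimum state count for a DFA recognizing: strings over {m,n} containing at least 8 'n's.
By Myhill–Nerode, count the distinguishable equivalence classes: 9 classes — having seen 0, 1, …, 7, or ≥8 copies of 'n'; any two classes i < j (j ≤ 8) are distinguished by the string n^(8−j), which takes class j to 8 copies (accepted) but leaves class i below 8 (rejected).
9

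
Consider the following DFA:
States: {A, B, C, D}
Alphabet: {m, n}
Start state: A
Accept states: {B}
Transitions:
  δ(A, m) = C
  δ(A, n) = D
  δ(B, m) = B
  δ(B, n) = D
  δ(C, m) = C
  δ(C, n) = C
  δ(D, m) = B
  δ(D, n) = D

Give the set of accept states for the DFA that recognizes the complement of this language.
Complement accept states = All states \ Original accept states
= {A, B, C, D} \ {B}
{A, C, D}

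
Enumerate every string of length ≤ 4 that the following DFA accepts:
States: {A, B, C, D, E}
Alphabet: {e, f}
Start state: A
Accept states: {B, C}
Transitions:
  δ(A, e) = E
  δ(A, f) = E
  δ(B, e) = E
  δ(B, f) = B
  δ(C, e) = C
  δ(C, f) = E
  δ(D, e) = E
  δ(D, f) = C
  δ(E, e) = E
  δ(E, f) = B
ef, ff, eef, eff, fef, fff, eeef, eeff, efef, efff, feef, feff, ffef, ffff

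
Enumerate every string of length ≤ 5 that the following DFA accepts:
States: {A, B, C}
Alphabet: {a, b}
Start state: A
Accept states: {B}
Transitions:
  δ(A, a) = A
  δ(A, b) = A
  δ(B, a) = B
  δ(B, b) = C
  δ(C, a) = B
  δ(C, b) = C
None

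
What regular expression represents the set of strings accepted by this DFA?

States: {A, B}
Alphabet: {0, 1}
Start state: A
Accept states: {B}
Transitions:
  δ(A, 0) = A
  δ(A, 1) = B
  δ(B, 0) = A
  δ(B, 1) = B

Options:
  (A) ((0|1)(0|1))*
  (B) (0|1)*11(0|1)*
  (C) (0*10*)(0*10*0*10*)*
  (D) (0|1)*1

Check each option against the DFA on short strings; one disagreement eliminates an option:
  (A) ((0|1)(0|1))*: on ε the DFA stays in A and rejects (A ∉ Accept), but the regex matches it → eliminate
  (B) (0|1)*11(0|1)*: on '1' the DFA goes A → B and accepts (B ∈ Accept), but the regex does not match it → eliminate
  (C) (0*10*)(0*10*0*10*)*: on '10' the DFA goes A → B → A and rejects (A ∉ Accept), but the regex matches it → eliminate
  (D) (0|1)*1: agrees with the DFA on every string of length ≤ 6
Only (D) is consistent with the DFA.
(D) (0|1)*1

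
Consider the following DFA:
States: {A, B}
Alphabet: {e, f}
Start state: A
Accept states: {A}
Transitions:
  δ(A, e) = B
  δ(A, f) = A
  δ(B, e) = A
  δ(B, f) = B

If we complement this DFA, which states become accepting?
Complement accept states = All states \ Original accept states
= {A, B} \ {A}
{B}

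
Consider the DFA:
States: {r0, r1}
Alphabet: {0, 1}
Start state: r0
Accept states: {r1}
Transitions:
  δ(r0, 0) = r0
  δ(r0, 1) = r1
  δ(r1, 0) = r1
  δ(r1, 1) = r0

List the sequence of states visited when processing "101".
read '1': r0 → r1
  read '0': r1 → r1
  read '1': r1 → r0
r0 -> r1 -> r1 -> r0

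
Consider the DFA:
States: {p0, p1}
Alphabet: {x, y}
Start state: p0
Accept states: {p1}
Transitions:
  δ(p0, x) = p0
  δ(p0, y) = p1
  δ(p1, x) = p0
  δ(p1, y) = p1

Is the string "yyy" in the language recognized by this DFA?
Processing string "yyy":
  p0 --y--> p1
  p1 --y--> p1
  p1 --y--> p1
Final state: p1
Accept states: {p1}
Yes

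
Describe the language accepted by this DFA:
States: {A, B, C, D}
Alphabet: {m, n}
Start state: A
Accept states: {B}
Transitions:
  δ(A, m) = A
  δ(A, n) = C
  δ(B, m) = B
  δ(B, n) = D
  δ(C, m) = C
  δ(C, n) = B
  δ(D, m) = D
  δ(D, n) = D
Testing a few strings:
  'nn' → accept
  'mmm' → reject
  'nmm' → reject
  'mmnm' → reject
State roles: A=zero n's; B=two n's; C=one n; D=≥ three n's (dead)
All strings over {m,n} containing exactly two n's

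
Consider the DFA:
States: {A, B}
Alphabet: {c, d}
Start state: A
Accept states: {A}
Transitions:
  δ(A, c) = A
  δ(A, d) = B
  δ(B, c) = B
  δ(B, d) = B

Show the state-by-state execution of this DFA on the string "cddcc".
read 'c': A → A
  read 'd': A → B
  read 'd': B → B
  read 'c': B → B
  read 'c': B → B
A -> A -> B -> B -> B -> B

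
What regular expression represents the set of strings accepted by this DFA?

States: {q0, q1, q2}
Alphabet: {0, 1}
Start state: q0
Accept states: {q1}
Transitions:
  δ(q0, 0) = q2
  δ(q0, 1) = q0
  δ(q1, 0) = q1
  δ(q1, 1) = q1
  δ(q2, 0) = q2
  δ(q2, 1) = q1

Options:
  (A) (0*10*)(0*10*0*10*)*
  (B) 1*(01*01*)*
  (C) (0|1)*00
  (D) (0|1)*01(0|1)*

Check each option against the DFA on short strings; one disagreement eliminates an option:
  (A) (0*10*)(0*10*0*10*)*: on '1' the DFA goes q0 → q0 and rejects (q0 ∉ Accept), but the regex matches it → eliminate
  (B) 1*(01*01*)*: on ε the DFA stays in q0 and rejects (q0 ∉ Accept), but the regex matches it → eliminate
  (C) (0|1)*00: on '00' the DFA goes q0 → q2 → q2 and rejects (q2 ∉ Accept), but the regex matches it → eliminate
  (D) (0|1)*01(0|1)*: agrees with the DFA on every string of length ≤ 6
Only (D) is consistent with the DFA.
(D) (0|1)*01(0|1)*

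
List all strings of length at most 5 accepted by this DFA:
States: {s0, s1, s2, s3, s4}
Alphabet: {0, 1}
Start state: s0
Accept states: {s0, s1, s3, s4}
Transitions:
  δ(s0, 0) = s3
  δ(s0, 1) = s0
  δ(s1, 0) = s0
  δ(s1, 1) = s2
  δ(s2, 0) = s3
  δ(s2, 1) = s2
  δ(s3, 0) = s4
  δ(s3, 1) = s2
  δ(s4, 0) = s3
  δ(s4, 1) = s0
ε, 0, 1, 00, 10, 11, 000, 001, 010, 100, 110, 111, 0000, 0010, 0011, 0100, 0110, 1000, 1001, 1010, 1100, 1110, 1111, 00000, 00001, 00010, 00100, 00110, 00111, 01000, 01001, 01010, 01100, 01110, 10000, 10010, 10011, 10100, 10110, 11000, 11001, 11010, 11100, 11110, 11111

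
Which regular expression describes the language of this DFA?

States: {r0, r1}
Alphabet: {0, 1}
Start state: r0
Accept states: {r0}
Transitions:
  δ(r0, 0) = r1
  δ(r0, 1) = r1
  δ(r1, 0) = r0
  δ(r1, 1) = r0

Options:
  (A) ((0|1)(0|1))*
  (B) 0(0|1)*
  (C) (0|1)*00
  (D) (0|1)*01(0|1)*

Check each option against the DFA on short strings; one disagreement eliminates an option:
  (A) ((0|1)(0|1))*: agrees with the DFA on every string of length ≤ 6
  (B) 0(0|1)*: on ε the DFA stays in r0 and accepts (r0 ∈ Accept), but the regex does not match it → eliminate
  (C) (0|1)*00: on ε the DFA stays in r0 and accepts (r0 ∈ Accept), but the regex does not match it → eliminate
  (D) (0|1)*01(0|1)*: on ε the DFA stays in r0 and accepts (r0 ∈ Accept), but the regex does not match it → eliminate
Only (A) is consistent with the DFA.
(A) ((0|1)(0|1))*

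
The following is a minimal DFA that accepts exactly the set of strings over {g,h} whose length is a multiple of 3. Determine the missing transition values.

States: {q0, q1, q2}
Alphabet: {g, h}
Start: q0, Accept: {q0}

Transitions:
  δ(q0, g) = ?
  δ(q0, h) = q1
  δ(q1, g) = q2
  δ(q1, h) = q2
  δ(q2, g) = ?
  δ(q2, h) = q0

From the language and accept set, identify what each state tracks — q0: length ≡ 0 (mod 3); q1: length ≡ 1 (mod 3); q2: length ≡ 2 (mod 3).
Each missing δ(q, a) is the state matching the new tracked value after reading a.
δ(q0, g) = q1; δ(q2, g) = q0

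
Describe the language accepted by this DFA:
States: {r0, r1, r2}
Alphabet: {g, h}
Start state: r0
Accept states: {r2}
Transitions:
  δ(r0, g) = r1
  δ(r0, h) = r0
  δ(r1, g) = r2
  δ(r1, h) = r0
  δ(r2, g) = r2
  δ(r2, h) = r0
Testing a few strings:
  'hhgh' → reject
  'gh' → reject
  'hg' → reject
  'ghh' → reject
State roles: r0=last symbol not g; r1=one trailing g; r2=two trailing g's
All strings over {g,h} ending with gg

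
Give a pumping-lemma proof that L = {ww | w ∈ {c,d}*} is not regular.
Assume L is regular with pumping length p. Idea: pumping the leading c-block breaks the equality of the two halves.
Choose s = c^p d c^p d ∈ L (with w = c^p d). |s| = 2p+2 ≥ p. By the pumping lemma, s = xyz with |xy| ≤ p, |y| > 0, so y = c^k with k ≥ 1, in the first c-block. Then xy²z = c^(p+k) d c^p d, of length 2p+2+k. If k is odd this length is odd, so it cannot be of the form ww. If k is even, each half has length p+1+k/2 ≤ p+k, so the first half lies entirely inside the leading c-block and contains no d, while the second half ends in d; the halves differ. Either way xy²z ∉ L.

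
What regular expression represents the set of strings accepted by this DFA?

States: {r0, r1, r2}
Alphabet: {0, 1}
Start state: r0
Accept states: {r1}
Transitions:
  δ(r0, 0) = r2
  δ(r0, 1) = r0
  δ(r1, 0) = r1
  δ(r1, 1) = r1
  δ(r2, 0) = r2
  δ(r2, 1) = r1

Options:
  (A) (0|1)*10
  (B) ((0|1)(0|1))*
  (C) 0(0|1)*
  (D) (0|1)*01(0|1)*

Check each option against the DFA on short strings; one disagreement eliminates an option:
  (A) (0|1)*10: on '01' the DFA goes r0 → r2 → r1 and accepts (r1 ∈ Accept), but the regex does not match it → eliminate
  (B) ((0|1)(0|1))*: on ε the DFA stays in r0 and rejects (r0 ∉ Accept), but the regex matches it → eliminate
  (C) 0(0|1)*: on '0' the DFA goes r0 → r2 and rejects (r2 ∉ Accept), but the regex matches it → eliminate
  (D) (0|1)*01(0|1)*: agrees with the DFA on every string of length ≤ 6
Only (D) is consistent with the DFA.
(D) (0|1)*01(0|1)*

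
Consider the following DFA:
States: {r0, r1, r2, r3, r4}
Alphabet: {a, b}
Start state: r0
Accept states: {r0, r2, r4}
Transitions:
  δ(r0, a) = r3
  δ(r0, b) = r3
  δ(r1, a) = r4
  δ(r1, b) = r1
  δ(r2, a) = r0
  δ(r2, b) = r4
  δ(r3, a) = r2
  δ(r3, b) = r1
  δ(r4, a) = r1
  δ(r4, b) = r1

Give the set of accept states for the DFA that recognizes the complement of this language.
Complement accept states = All states \ Original accept states
= {r0, r1, r2, r3, r4} \ {r0, r2, r4}
{r1, r3}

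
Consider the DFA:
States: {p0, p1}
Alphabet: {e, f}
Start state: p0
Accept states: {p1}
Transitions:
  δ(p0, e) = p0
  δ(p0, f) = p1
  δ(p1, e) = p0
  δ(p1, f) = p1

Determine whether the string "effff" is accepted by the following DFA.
Processing string "effff":
  p0 --e--> p0
  p0 --f--> p1
  p1 --f--> p1
  p1 --f--> p1
  p1 --f--> p1
Final state: p1
Accept states: {p1}
Yes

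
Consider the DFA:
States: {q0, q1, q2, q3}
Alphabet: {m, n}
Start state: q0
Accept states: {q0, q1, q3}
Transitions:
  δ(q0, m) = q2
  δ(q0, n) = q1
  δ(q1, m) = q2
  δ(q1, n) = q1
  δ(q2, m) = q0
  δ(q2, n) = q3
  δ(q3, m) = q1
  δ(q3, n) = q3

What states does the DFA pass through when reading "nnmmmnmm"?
read 'n': q0 → q1
  read 'n': q1 → q1
  read 'm': q1 → q2
  read 'm': q2 → q0
  read 'm': q0 → q2
  read 'n': q2 → q3
  read 'm': q3 → q1
  read 'm': q1 → q2
q0 -> q1 -> q1 -> q2 -> q0 -> q2 -> q3 -> q1 -> q2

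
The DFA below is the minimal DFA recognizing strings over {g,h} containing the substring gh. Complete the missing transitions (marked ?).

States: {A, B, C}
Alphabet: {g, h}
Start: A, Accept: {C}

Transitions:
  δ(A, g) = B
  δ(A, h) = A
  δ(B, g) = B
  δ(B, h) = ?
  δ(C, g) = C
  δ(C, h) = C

From the language and accept set, identify what each state tracks — A: no g seen yet; B: seen a g, waiting for h; C: substring gh seen.
Each missing δ(q, a) is the state matching the new tracked value after reading a.
δ(B, h) = C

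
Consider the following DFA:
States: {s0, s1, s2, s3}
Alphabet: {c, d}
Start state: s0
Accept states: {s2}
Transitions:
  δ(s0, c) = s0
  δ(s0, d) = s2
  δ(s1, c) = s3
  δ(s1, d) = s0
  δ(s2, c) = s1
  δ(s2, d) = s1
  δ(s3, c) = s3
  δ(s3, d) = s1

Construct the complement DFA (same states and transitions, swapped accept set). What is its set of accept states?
Complement accept states = All states \ Original accept states
= {s0, s1, s2, s3} \ {s2}
{s0, s1, s3}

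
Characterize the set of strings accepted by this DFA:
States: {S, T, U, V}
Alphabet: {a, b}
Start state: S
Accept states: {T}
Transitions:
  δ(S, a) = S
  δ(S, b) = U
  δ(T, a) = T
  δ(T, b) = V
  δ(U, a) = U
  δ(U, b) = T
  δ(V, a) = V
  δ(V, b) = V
Testing a few strings:
  'bbab' → reject
  'aaa' → reject
  'ba' → reject
  'bb' → accept
State roles: S=zero b's; T=two b's; U=one b; V=≥ three b's (dead)
All strings over {a,b} containing exactly two b's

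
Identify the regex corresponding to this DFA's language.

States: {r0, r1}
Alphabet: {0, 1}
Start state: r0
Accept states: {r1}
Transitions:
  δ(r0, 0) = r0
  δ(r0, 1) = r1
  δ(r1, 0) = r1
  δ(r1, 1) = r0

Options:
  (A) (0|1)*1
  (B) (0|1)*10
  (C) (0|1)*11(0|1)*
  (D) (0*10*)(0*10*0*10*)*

Check each option against the DFA on short strings; one disagreement eliminates an option:
  (A) (0|1)*1: on '10' the DFA goes r0 → r1 → r1 and accepts (r1 ∈ Accept), but the regex does not match it → eliminate
  (B) (0|1)*10: on '1' the DFA goes r0 → r1 and accepts (r1 ∈ Accept), but the regex does not match it → eliminate
  (C) (0|1)*11(0|1)*: on '1' the DFA goes r0 → r1 and accepts (r1 ∈ Accept), but the regex does not match it → eliminate
  (D) (0*10*)(0*10*0*10*)*: agrees with the DFA on every string of length ≤ 6
Only (D) is consistent with the DFA.
(D) (0*10*)(0*10*0*10*)*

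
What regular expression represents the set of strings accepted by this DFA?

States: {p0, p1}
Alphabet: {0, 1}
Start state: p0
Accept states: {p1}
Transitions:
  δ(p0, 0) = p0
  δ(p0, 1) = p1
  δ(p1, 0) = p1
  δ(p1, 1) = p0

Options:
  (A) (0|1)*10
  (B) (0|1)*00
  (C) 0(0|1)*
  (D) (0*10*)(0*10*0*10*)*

Check each option against the DFA on short strings; one disagreement eliminates an option:
  (A) (0|1)*10: on '1' the DFA goes p0 → p1 and accepts (p1 ∈ Accept), but the regex does not match it → eliminate
  (B) (0|1)*00: on '1' the DFA goes p0 → p1 and accepts (p1 ∈ Accept), but the regex does not match it → eliminate
  (C) 0(0|1)*: on '0' the DFA goes p0 → p0 and rejects (p0 ∉ Accept), but the regex matches it → eliminate
  (D) (0*10*)(0*10*0*10*)*: agrees with the DFA on every string of length ≤ 6
Only (D) is consistent with the DFA.
(D) (0*10*)(0*10*0*10*)*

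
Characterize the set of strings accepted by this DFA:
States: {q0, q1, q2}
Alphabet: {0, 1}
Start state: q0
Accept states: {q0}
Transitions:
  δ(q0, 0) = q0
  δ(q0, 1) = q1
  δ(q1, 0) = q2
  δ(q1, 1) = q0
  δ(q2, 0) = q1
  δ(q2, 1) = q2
Testing a few strings:
  '1100' → accept
  '1' → reject
  '01' → reject
  '111' → reject
State roles: q0=value ≡ 0 (mod 3); q1=value ≡ 1 (mod 3); q2=value ≡ 2 (mod 3)
All binary strings representing a multiple of 3 (read in base 2; leading zeros allowed and ε counts as 0)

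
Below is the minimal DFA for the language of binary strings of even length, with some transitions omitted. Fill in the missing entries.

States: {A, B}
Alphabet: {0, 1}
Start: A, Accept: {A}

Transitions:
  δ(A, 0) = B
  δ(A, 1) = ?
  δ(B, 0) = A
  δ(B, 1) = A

From the language and accept set, identify what each state tracks — A: even length so far; B: odd length so far.
Each missing δ(q, a) is the state matching the new tracked value after reading a.
δ(A, 1) = B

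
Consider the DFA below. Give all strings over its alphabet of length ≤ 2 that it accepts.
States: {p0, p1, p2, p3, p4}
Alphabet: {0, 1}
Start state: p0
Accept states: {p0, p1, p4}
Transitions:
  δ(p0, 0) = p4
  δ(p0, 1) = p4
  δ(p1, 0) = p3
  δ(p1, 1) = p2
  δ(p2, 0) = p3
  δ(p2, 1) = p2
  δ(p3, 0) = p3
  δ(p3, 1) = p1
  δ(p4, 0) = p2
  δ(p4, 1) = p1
ε, 0, 1, 01, 11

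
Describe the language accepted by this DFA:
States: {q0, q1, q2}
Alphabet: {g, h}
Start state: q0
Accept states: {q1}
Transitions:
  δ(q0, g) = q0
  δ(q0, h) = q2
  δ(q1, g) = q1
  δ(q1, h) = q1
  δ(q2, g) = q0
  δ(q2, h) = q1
Testing a few strings:
  'hhh' → accept
  'h' → reject
  'g' → reject
  'gh' → reject
State roles: q0=no progress toward hh; q1=substring hh seen; q2=one trailing h
All strings over {g,h} containing the substring hh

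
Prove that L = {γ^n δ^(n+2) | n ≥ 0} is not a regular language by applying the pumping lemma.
Assume L is regular with pumping length p. Idea: pumping the γ-block breaks the fixed offset of 2.
Choose s = γ^p δ^(p+2) ∈ L. By the pumping lemma, s = xyz with |xy| ≤ p, |y| > 0, so y = γ^k with k ≥ 1. Then xy²z = γ^(p+k) δ^(p+2). For this to be in L we would need p+2 = (p+k)+2, i.e. k = 0, contradicting k ≥ 1. So xy²z ∉ L.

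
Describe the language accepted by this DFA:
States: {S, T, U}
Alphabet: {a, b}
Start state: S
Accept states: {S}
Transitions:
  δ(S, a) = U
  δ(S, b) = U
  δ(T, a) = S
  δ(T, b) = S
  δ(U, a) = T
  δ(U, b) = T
Testing a few strings:
  'aabb' → reject
  'bb' → reject
  'ab' → reject
  'aab' → accept
State roles: S=length ≡ 0 (mod 3); T=length ≡ 2 (mod 3); U=length ≡ 1 (mod 3)
All strings over {a,b} whose length is a multiple of 3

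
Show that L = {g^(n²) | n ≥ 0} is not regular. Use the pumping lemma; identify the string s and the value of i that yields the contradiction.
Assume L is regular with pumping length p. Idea: pumping adds a fixed amount, but gaps between consecutive squares grow.
Choose s = g^(p²) (length p² ≥ p). By the pumping lemma, s = xyz with |xy| ≤ p, |y| > 0, so |y| = k with 1 ≤ k ≤ p. Then |xy²z| = p²+k. Since p² < p²+k ≤ p²+p < (p+1)², the length p²+k lies strictly between consecutive squares, so it is not a perfect square and xy²z ∉ L.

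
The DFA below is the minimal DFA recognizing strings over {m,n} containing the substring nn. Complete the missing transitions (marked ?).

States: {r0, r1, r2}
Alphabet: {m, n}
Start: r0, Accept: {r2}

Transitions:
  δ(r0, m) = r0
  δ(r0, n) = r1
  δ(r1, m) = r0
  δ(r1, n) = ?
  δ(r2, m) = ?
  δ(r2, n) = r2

From the language and accept set, identify what each state tracks — r0: no progress toward nn; r1: one trailing n; r2: substring nn seen.
Each missing δ(q, a) is the state matching the new tracked value after reading a.
δ(r1, n) = r2; δ(r2, m) = r2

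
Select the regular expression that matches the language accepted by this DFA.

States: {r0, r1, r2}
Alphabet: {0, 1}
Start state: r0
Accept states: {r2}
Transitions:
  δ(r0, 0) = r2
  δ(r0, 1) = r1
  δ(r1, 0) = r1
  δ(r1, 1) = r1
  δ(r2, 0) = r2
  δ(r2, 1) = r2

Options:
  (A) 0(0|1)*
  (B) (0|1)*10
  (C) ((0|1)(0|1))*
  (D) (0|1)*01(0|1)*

Check each option against the DFA on short strings; one disagreement eliminates an option:
  (A) 0(0|1)*: agrees with the DFA on every string of length ≤ 6
  (B) (0|1)*10: on '0' the DFA goes r0 → r2 and accepts (r2 ∈ Accept), but the regex does not match it → eliminate
  (C) ((0|1)(0|1))*: on ε the DFA stays in r0 and rejects (r0 ∉ Accept), but the regex matches it → eliminate
  (D) (0|1)*01(0|1)*: on '0' the DFA goes r0 → r2 and accepts (r2 ∈ Accept), but the regex does not match it → eliminate
Only (A) is consistent with the DFA.
(A) 0(0|1)*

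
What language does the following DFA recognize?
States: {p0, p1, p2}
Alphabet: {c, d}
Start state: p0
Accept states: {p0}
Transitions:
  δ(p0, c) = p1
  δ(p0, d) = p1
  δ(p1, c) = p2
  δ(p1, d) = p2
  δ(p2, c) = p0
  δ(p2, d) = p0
Testing a few strings:
  'cccc' → reject
  'cccd' → reject
  'dd' → reject
  'cdd' → accept
State roles: p0=length ≡ 0 (mod 3); p1=length ≡ 1 (mod 3); p2=length ≡ 2 (mod 3)
All strings over {c,d} whose length is a multiple of 3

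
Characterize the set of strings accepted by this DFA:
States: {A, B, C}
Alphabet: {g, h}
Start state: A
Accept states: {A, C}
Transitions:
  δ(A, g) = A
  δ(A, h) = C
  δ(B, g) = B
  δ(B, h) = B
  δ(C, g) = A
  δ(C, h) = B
Testing a few strings:
  'hgg' → accept
  'h' → accept
  'ghg' → accept
  'gg' → accept
State roles: A=last symbol not h (ok); B=saw hh (dead); C=last symbol h (ok)
All strings over {g,h} with no two consecutive h's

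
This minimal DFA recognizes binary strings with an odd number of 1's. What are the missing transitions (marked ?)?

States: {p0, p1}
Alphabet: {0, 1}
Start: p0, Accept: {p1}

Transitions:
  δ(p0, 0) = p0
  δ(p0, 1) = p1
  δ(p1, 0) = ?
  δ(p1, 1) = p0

From the language and accept set, identify what each state tracks — p0: even number of 1's so far; p1: odd number of 1's so far.
Each missing δ(q, a) is the state matching the new tracked value after reading a.
δ(p1, 0) = p1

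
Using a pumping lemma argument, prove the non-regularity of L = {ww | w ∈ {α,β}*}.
Assume L is regular with pumping length p. Idea: pumping the leading α-block breaks the equality of the two halves.
Choose s = α^p β α^p β ∈ L (with w = α^p β). |s| = 2p+2 ≥ p. By the pumping lemma, s = xyz with |xy| ≤ p, |y| > 0, so y = α^k with k ≥ 1, in the first α-block. Then xy²z = α^(p+k) β α^p β, of length 2p+2+k. If k is odd this length is odd, so it cannot be of the form ww. If k is even, each half has length p+1+k/2 ≤ p+k, so the first half lies entirely inside the leading α-block and contains no β, while the second half ends in β; the halves differ. Either way xy²z ∉ L.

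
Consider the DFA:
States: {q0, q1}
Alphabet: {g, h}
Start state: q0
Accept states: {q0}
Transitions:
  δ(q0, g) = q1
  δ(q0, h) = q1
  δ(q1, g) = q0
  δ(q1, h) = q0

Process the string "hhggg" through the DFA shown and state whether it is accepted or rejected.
Processing string "hhggg":
  q0 --h--> q1
  q1 --h--> q0
  q0 --g--> q1
  q1 --g--> q0
  q0 --g--> q1
Final state: q1
Accept states: {q0}
No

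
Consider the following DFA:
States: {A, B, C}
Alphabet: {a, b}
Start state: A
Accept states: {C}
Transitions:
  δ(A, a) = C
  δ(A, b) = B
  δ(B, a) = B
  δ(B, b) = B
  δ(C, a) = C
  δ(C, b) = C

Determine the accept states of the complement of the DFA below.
Complement accept states = All states \ Original accept states
= {A, B, C} \ {C}
{A, B}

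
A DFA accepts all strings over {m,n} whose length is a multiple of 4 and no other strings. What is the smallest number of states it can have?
By Myhill–Nerode, count the distinguishable equivalence classes: 4 classes — one per residue of the length mod 4; class i is distinguished from class j by any string of length (4 − i) mod 4.
4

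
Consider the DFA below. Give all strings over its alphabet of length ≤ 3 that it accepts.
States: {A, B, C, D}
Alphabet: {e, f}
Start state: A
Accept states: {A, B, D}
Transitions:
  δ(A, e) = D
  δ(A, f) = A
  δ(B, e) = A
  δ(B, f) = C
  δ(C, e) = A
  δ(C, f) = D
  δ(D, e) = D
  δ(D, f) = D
ε, e, f, ee, ef, fe, ff, eee, eef, efe, eff, fee, fef, ffe, fff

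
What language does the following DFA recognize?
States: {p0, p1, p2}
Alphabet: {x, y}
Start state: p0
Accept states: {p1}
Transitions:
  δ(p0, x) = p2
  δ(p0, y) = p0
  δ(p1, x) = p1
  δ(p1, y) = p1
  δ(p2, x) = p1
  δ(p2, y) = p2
Testing a few strings:
  'x' → reject
  'xyxx' → accept
  'y' → reject
  'xxyy' → accept
State roles: p0=zero x's seen; p1=≥ two x's seen; p2=one x seen
All strings over {x,y} containing at least two x's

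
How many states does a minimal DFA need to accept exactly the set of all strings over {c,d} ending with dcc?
By Myhill–Nerode, count the distinguishable equivalence classes: 4 classes — one per longest suffix of the input that is a prefix of 'dcc' (lengths 0 through 3); only the length-3 class is accepting.
4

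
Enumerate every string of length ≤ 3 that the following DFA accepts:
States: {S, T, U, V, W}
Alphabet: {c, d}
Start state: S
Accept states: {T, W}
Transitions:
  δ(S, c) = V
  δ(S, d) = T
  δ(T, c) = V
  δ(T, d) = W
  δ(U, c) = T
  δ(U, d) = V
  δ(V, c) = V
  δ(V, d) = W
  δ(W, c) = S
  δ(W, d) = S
d, cd, dd, ccd, dcd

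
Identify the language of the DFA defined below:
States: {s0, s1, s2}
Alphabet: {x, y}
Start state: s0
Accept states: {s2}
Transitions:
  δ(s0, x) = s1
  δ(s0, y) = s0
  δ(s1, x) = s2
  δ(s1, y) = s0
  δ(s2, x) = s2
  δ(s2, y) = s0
Testing a few strings:
  'xyx' → reject
  'x' → reject
  'xyyx' → reject
  'xxxy' → reject
State roles: s0=last symbol not x; s1=one trailing x; s2=two trailing x's
All strings over {x,y} ending with xx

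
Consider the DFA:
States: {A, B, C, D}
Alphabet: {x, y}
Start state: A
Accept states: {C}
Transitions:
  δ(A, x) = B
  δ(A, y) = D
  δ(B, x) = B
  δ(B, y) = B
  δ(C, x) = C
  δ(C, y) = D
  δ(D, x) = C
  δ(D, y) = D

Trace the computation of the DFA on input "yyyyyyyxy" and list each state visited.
read 'y': A → D
  read 'y': D → D
  read 'y': D → D
  read 'y': D → D
  read 'y': D → D
  read 'y': D → D
  read 'y': D → D
  read 'x': D → C
  read 'y': C → D
A -> D -> D -> D -> D -> D -> D -> D -> C -> D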